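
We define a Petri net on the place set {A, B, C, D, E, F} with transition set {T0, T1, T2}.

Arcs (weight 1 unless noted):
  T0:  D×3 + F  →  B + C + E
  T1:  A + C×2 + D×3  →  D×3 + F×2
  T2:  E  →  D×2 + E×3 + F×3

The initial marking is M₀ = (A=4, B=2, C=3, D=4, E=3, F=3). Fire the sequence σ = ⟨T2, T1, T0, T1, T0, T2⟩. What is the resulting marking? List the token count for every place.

step 1: fire T2:  (A=4, B=2, C=3, D=4, E=3, F=3) → (A=4, B=2, C=3, D=6, E=5, F=6)
step 2: fire T1:  (A=4, B=2, C=3, D=6, E=5, F=6) → (A=3, B=2, C=1, D=6, E=5, F=8)
step 3: fire T0:  (A=3, B=2, C=1, D=6, E=5, F=8) → (A=3, B=3, C=2, D=3, E=6, F=7)
step 4: fire T1:  (A=3, B=3, C=2, D=3, E=6, F=7) → (A=2, B=3, C=0, D=3, E=6, F=9)
step 5: fire T0:  (A=2, B=3, C=0, D=3, E=6, F=9) → (A=2, B=4, C=1, D=0, E=7, F=8)
step 6: fire T2:  (A=2, B=4, C=1, D=0, E=7, F=8) → (A=2, B=4, C=1, D=2, E=9, F=11)

(A=2, B=4, C=1, D=2, E=9, F=11)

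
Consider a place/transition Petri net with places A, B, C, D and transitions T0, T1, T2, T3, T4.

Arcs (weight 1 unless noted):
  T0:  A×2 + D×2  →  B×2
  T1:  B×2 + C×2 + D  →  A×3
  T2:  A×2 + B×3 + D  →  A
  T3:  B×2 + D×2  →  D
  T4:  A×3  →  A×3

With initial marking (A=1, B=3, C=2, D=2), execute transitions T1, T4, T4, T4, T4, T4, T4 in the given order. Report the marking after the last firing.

step 1: fire T1:  (A=1, B=3, C=2, D=2) → (A=4, B=1, C=0, D=1)
step 2: fire T4:  (A=4, B=1, C=0, D=1) → (A=4, B=1, C=0, D=1)
step 3: fire T4:  (A=4, B=1, C=0, D=1) → (A=4, B=1, C=0, D=1)
step 4: fire T4:  (A=4, B=1, C=0, D=1) → (A=4, B=1, C=0, D=1)
step 5: fire T4:  (A=4, B=1, C=0, D=1) → (A=4, B=1, C=0, D=1)
step 6: fire T4:  (A=4, B=1, C=0, D=1) → (A=4, B=1, C=0, D=1)
step 7: fire T4:  (A=4, B=1, C=0, D=1) → (A=4, B=1, C=0, D=1)

(A=4, B=1, C=0, D=1)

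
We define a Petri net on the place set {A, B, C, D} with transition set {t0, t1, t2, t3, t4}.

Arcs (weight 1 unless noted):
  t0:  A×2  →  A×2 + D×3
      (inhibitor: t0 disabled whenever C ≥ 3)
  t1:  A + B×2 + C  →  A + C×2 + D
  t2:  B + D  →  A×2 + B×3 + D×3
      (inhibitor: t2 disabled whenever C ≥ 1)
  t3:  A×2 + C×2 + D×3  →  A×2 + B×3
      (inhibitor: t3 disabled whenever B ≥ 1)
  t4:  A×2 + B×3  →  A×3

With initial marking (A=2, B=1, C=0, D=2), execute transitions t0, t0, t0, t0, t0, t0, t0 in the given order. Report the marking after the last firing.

step 1: fire t0:  (A=2, B=1, C=0, D=2) → (A=2, B=1, C=0, D=5)
step 2: fire t0:  (A=2, B=1, C=0, D=5) → (A=2, B=1, C=0, D=8)
step 3: fire t0:  (A=2, B=1, C=0, D=8) → (A=2, B=1, C=0, D=11)
step 4: fire t0:  (A=2, B=1, C=0, D=11) → (A=2, B=1, C=0, D=14)
step 5: fire t0:  (A=2, B=1, C=0, D=14) → (A=2, B=1, C=0, D=17)
step 6: fire t0:  (A=2, B=1, C=0, D=17) → (A=2, B=1, C=0, D=20)
step 7: fire t0:  (A=2, B=1, C=0, D=20) → (A=2, B=1, C=0, D=23)

(A=2, B=1, C=0, D=23)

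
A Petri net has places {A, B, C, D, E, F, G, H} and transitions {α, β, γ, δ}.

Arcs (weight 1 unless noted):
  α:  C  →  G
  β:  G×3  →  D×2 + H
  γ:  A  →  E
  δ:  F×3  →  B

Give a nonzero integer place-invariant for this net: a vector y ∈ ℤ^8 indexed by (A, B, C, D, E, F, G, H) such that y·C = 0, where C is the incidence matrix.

Incidence matrix C (rows=places, cols=transitions):
        α    β    γ    δ
    A   0    0   -1    0
    B   0    0    0    1
    C  -1    0    0    0
    D   0    2    0    0
    E   0    0    1    0
    F   0    0    0   -3
    G   1   -3    0    0
    H   0    1    0    0

Candidate y = [1, 0, 0, 0, 1, 0, 0, 0]; check y·C column-wise:
  col α: 1·0 + 0·-1 + 1·0 + 0·1 = 0
  col β: 1·0 + 0·2 + 1·0 + 0·-3 + 0·1 = 0
  col γ: 1·-1 + 1·1 = 0
  col δ: 1·0 + 0·1 + 1·0 + 0·-3 = 0

y = (A:1, B:0, C:0, D:0, E:1, F:0, G:0, H:0)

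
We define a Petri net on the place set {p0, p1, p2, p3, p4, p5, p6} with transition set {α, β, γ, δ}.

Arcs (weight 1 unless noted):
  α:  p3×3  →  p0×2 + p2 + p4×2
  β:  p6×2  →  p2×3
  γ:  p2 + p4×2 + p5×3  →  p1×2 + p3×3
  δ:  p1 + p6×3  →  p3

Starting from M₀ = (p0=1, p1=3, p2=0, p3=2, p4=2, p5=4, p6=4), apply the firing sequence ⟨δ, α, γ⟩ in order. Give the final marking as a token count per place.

(p0=3, p1=4, p2=0, p3=3, p4=2, p5=1, p6=1)

step 1: fire δ:  (p0=1, p1=3, p2=0, p3=2, p4=2, p5=4, p6=4) → (p0=1, p1=2, p2=0, p3=3, p4=2, p5=4, p6=1)
step 2: fire α:  (p0=1, p1=2, p2=0, p3=3, p4=2, p5=4, p6=1) → (p0=3, p1=2, p2=1, p3=0, p4=4, p5=4, p6=1)
step 3: fire γ:  (p0=3, p1=2, p2=1, p3=0, p4=4, p5=4, p6=1) → (p0=3, p1=4, p2=0, p3=3, p4=2, p5=1, p6=1)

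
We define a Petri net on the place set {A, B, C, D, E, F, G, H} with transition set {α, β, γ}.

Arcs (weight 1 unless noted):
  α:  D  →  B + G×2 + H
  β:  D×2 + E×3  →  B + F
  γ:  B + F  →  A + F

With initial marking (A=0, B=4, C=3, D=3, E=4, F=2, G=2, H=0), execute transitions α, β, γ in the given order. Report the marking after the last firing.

step 1: fire α:  (A=0, B=4, C=3, D=3, E=4, F=2, G=2, H=0) → (A=0, B=5, C=3, D=2, E=4, F=2, G=4, H=1)
step 2: fire β:  (A=0, B=5, C=3, D=2, E=4, F=2, G=4, H=1) → (A=0, B=6, C=3, D=0, E=1, F=3, G=4, H=1)
step 3: fire γ:  (A=0, B=6, C=3, D=0, E=1, F=3, G=4, H=1) → (A=1, B=5, C=3, D=0, E=1, F=3, G=4, H=1)

(A=1, B=5, C=3, D=0, E=1, F=3, G=4, H=1)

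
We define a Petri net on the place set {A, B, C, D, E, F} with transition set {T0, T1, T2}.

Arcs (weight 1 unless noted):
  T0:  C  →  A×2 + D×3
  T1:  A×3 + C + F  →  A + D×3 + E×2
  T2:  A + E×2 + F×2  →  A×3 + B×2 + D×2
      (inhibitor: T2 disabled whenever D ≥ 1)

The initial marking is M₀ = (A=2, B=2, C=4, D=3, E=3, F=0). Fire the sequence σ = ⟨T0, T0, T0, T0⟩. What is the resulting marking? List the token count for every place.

step 1: fire T0:  (A=2, B=2, C=4, D=3, E=3, F=0) → (A=4, B=2, C=3, D=6, E=3, F=0)
step 2: fire T0:  (A=4, B=2, C=3, D=6, E=3, F=0) → (A=6, B=2, C=2, D=9, E=3, F=0)
step 3: fire T0:  (A=6, B=2, C=2, D=9, E=3, F=0) → (A=8, B=2, C=1, D=12, E=3, F=0)
step 4: fire T0:  (A=8, B=2, C=1, D=12, E=3, F=0) → (A=10, B=2, C=0, D=15, E=3, F=0)

(A=10, B=2, C=0, D=15, E=3, F=0)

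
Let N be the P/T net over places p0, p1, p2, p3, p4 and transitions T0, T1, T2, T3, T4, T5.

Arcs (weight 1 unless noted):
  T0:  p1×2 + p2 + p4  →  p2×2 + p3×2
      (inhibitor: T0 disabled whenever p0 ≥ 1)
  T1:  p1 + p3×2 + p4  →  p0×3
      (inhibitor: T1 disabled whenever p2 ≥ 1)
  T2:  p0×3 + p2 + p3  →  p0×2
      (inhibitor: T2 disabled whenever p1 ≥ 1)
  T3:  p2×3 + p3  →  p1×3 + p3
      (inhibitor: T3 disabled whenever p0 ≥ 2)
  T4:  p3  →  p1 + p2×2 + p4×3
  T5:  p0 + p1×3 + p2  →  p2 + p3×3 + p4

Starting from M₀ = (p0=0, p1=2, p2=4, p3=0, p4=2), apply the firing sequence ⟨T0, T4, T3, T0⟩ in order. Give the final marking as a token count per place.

step 1: fire T0:  (p0=0, p1=2, p2=4, p3=0, p4=2) → (p0=0, p1=0, p2=5, p3=2, p4=1)
step 2: fire T4:  (p0=0, p1=0, p2=5, p3=2, p4=1) → (p0=0, p1=1, p2=7, p3=1, p4=4)
step 3: fire T3:  (p0=0, p1=1, p2=7, p3=1, p4=4) → (p0=0, p1=4, p2=4, p3=1, p4=4)
step 4: fire T0:  (p0=0, p1=4, p2=4, p3=1, p4=4) → (p0=0, p1=2, p2=5, p3=3, p4=3)

(p0=0, p1=2, p2=5, p3=3, p4=3)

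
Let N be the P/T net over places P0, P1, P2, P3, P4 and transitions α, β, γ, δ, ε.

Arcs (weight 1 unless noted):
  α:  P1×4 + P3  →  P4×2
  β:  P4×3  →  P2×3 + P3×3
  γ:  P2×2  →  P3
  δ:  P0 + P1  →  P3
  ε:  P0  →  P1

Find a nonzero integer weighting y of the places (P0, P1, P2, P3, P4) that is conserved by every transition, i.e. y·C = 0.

y = (P0:1, P1:1, P2:1, P3:2, P4:3)

Incidence matrix C (rows=places, cols=transitions):
        α    β    γ    δ    ε
   P0   0    0    0   -1   -1
   P1  -4    0    0   -1    1
   P2   0    3   -2    0    0
   P3  -1    3    1    1    0
   P4   2   -3    0    0    0

Candidate y = [1, 1, 1, 2, 3]; check y·C column-wise:
  col α: 1·0 + 1·-4 + 1·0 + 2·-1 + 3·2 = 0
  col β: 1·0 + 1·0 + 1·3 + 2·3 + 3·-3 = 0
  col γ: 1·0 + 1·0 + 1·-2 + 2·1 + 3·0 = 0
  col δ: 1·-1 + 1·-1 + 1·0 + 2·1 + 3·0 = 0
  col ε: 1·-1 + 1·1 + 1·0 + 2·0 + 3·0 = 0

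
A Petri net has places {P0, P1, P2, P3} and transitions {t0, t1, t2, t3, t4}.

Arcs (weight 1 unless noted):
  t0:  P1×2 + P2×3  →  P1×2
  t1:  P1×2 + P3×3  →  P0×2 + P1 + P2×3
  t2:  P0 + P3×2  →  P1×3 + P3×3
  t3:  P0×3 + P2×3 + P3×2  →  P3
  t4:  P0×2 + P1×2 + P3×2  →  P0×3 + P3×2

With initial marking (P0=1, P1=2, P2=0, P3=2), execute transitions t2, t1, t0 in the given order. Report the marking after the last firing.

(P0=2, P1=4, P2=0, P3=0)

step 1: fire t2:  (P0=1, P1=2, P2=0, P3=2) → (P0=0, P1=5, P2=0, P3=3)
step 2: fire t1:  (P0=0, P1=5, P2=0, P3=3) → (P0=2, P1=4, P2=3, P3=0)
step 3: fire t0:  (P0=2, P1=4, P2=3, P3=0) → (P0=2, P1=4, P2=0, P3=0)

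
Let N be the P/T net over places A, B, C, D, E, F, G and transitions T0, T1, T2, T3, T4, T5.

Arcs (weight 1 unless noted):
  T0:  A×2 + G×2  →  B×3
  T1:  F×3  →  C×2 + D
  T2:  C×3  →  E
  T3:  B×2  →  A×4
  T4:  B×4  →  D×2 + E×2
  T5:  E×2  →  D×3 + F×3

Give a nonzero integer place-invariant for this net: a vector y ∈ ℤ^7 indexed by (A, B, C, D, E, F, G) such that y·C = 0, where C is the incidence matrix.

Incidence matrix C (rows=places, cols=transitions):
       T0   T1   T2   T3   T4   T5
    A  -2    0    0    4    0    0
    B   3    0    0   -2   -4    0
    C   0    2   -3    0    0    0
    D   0    1    0    0    2    3
    E   0    0    1    0    2   -2
    F   0   -3    0    0    0    3
    G  -2    0    0    0    0    0

Candidate y = [1, 2, 1, 1, 3, 1, 2]; check y·C column-wise:
  col T0: 1·-2 + 2·3 + 1·0 + 1·0 + 3·0 + 1·0 + 2·-2 = 0
  col T1: 1·0 + 2·0 + 1·2 + 1·1 + 3·0 + 1·-3 + 2·0 = 0
  col T2: 1·0 + 2·0 + 1·-3 + 1·0 + 3·1 + 1·0 + 2·0 = 0
  col T3: 1·4 + 2·-2 + 1·0 + 1·0 + 3·0 + 1·0 + 2·0 = 0
  col T4: 1·0 + 2·-4 + 1·0 + 1·2 + 3·2 + 1·0 + 2·0 = 0
  col T5: 1·0 + 2·0 + 1·0 + 1·3 + 3·-2 + 1·3 + 2·0 = 0

y = (A:1, B:2, C:1, D:1, E:3, F:1, G:2)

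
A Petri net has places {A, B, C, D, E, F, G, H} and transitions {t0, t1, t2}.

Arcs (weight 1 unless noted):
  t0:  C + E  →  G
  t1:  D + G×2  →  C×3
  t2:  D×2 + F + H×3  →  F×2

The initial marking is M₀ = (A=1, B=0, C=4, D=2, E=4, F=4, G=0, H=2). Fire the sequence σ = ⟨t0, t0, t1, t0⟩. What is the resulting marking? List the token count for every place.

step 1: fire t0:  (A=1, B=0, C=4, D=2, E=4, F=4, G=0, H=2) → (A=1, B=0, C=3, D=2, E=3, F=4, G=1, H=2)
step 2: fire t0:  (A=1, B=0, C=3, D=2, E=3, F=4, G=1, H=2) → (A=1, B=0, C=2, D=2, E=2, F=4, G=2, H=2)
step 3: fire t1:  (A=1, B=0, C=2, D=2, E=2, F=4, G=2, H=2) → (A=1, B=0, C=5, D=1, E=2, F=4, G=0, H=2)
step 4: fire t0:  (A=1, B=0, C=5, D=1, E=2, F=4, G=0, H=2) → (A=1, B=0, C=4, D=1, E=1, F=4, G=1, H=2)

(A=1, B=0, C=4, D=1, E=1, F=4, G=1, H=2)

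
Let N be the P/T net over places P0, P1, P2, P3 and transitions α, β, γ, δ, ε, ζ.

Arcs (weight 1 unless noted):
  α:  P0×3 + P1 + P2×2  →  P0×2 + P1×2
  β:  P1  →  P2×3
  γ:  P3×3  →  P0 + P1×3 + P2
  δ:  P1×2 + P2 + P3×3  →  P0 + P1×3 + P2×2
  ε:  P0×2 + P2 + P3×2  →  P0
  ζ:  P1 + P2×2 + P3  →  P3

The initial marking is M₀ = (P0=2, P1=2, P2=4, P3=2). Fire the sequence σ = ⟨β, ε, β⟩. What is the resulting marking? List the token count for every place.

(P0=1, P1=0, P2=9, P3=0)

step 1: fire β:  (P0=2, P1=2, P2=4, P3=2) → (P0=2, P1=1, P2=7, P3=2)
step 2: fire ε:  (P0=2, P1=1, P2=7, P3=2) → (P0=1, P1=1, P2=6, P3=0)
step 3: fire β:  (P0=1, P1=1, P2=6, P3=0) → (P0=1, P1=0, P2=9, P3=0)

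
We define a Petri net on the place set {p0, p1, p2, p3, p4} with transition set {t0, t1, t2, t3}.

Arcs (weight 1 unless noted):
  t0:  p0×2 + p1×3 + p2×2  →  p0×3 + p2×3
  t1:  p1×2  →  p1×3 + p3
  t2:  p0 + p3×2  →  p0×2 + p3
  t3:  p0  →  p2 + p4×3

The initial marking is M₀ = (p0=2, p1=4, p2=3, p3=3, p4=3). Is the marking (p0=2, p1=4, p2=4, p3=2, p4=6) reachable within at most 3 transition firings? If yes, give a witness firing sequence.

YES — reachable via ⟨t2, t3⟩ (2 firings)

step 1: fire t2:  (p0=2, p1=4, p2=3, p3=3, p4=3) → (p0=3, p1=4, p2=3, p3=2, p4=3)
step 2: fire t3:  (p0=3, p1=4, p2=3, p3=2, p4=3) → (p0=2, p1=4, p2=4, p3=2, p4=6)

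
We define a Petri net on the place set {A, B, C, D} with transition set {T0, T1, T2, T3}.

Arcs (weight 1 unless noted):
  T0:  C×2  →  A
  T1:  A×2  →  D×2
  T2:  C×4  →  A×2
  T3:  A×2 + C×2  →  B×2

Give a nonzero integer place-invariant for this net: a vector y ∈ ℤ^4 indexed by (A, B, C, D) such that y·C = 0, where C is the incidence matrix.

Incidence matrix C (rows=places, cols=transitions):
       T0   T1   T2   T3
    A   1   -2    2   -2
    B   0    0    0    2
    C  -2    0   -4   -2
    D   0    2    0    0

Candidate y = [2, 3, 1, 2]; check y·C column-wise:
  col T0: 2·1 + 3·0 + 1·-2 + 2·0 = 0
  col T1: 2·-2 + 3·0 + 1·0 + 2·2 = 0
  col T2: 2·2 + 3·0 + 1·-4 + 2·0 = 0
  col T3: 2·-2 + 3·2 + 1·-2 + 2·0 = 0

y = (A:2, B:3, C:1, D:2)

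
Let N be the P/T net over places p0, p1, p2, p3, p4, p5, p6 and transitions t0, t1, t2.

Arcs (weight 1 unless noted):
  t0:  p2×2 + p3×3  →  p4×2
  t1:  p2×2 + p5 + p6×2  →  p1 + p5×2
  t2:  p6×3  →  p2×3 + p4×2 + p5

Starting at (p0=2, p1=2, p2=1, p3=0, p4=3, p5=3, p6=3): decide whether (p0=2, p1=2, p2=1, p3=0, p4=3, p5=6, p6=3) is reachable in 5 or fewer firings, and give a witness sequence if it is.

depth 0: 1 marking
depth 1: 2 markings reached so far
depth 2: 2 markings reached so far
(frontier empty at depth 2; search complete)
target is not among the 2 markings reachable within 5 steps

NO — not reachable within 5 firings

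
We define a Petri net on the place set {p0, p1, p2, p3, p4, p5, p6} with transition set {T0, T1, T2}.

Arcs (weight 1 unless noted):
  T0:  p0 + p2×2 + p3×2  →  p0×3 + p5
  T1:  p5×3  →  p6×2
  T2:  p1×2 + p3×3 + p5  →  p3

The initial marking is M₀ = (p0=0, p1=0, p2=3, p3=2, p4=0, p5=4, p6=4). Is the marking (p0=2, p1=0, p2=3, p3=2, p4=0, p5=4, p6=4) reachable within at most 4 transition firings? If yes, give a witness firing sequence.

depth 0: 1 marking
depth 1: 2 markings reached so far
depth 2: 2 markings reached so far
(frontier empty at depth 2; search complete)
target is not among the 2 markings reachable within 4 steps

NO — not reachable within 4 firings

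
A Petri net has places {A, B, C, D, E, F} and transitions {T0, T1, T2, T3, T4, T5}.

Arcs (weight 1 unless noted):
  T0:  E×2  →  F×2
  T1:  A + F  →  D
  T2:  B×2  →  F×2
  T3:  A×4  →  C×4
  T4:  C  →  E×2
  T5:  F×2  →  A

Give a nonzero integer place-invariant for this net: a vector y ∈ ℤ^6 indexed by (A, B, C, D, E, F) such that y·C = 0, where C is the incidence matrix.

Incidence matrix C (rows=places, cols=transitions):
       T0   T1   T2   T3   T4   T5
    A   0   -1    0   -4    0    1
    B   0    0   -2    0    0    0
    C   0    0    0    4   -1    0
    D   0    1    0    0    0    0
    E  -2    0    0    0    2    0
    F   2   -1    2    0    0   -2

Candidate y = [2, 1, 2, 3, 1, 1]; check y·C column-wise:
  col T0: 2·0 + 1·0 + 2·0 + 3·0 + 1·-2 + 1·2 = 0
  col T1: 2·-1 + 1·0 + 2·0 + 3·1 + 1·0 + 1·-1 = 0
  col T2: 2·0 + 1·-2 + 2·0 + 3·0 + 1·0 + 1·2 = 0
  col T3: 2·-4 + 1·0 + 2·4 + 3·0 + 1·0 + 1·0 = 0
  col T4: 2·0 + 1·0 + 2·-1 + 3·0 + 1·2 + 1·0 = 0
  col T5: 2·1 + 1·0 + 2·0 + 3·0 + 1·0 + 1·-2 = 0

y = (A:2, B:1, C:2, D:3, E:1, F:1)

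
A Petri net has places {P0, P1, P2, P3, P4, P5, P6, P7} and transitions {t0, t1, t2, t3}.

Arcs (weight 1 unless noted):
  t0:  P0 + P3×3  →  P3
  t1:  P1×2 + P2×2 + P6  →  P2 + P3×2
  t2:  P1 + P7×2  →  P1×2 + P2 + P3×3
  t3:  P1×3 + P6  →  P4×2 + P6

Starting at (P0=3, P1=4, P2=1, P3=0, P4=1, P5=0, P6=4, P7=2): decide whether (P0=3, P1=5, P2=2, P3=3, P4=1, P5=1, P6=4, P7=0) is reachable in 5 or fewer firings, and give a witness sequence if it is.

NO — not reachable within 5 firings

depth 0: 1 marking
depth 1: 3 markings reached so far
depth 2: 6 markings reached so far
depth 3: 9 markings reached so far
depth 4: 11 markings reached so far
depth 5: 12 markings reached so far
target is not among the 12 markings reachable within 5 steps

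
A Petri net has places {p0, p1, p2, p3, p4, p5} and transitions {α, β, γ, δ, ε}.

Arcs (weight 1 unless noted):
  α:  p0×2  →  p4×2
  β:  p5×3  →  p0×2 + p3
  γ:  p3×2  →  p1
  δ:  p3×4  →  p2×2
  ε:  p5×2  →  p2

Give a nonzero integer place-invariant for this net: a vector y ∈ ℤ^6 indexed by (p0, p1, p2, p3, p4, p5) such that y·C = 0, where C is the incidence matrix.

y = (p0:1, p1:2, p2:2, p3:1, p4:1, p5:1)

Incidence matrix C (rows=places, cols=transitions):
        α    β    γ    δ    ε
   p0  -2    2    0    0    0
   p1   0    0    1    0    0
   p2   0    0    0    2    1
   p3   0    1   -2   -4    0
   p4   2    0    0    0    0
   p5   0   -3    0    0   -2

Candidate y = [1, 2, 2, 1, 1, 1]; check y·C column-wise:
  col α: 1·-2 + 2·0 + 2·0 + 1·0 + 1·2 + 1·0 = 0
  col β: 1·2 + 2·0 + 2·0 + 1·1 + 1·0 + 1·-3 = 0
  col γ: 1·0 + 2·1 + 2·0 + 1·-2 + 1·0 + 1·0 = 0
  col δ: 1·0 + 2·0 + 2·2 + 1·-4 + 1·0 + 1·0 = 0
  col ε: 1·0 + 2·0 + 2·1 + 1·0 + 1·0 + 1·-2 = 0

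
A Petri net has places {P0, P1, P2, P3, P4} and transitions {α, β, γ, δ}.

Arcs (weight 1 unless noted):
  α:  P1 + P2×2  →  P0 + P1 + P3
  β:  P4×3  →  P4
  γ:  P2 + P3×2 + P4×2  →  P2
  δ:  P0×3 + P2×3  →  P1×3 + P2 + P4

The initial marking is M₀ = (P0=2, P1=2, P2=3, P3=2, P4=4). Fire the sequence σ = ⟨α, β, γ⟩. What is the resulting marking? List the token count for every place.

(P0=3, P1=2, P2=1, P3=1, P4=0)

step 1: fire α:  (P0=2, P1=2, P2=3, P3=2, P4=4) → (P0=3, P1=2, P2=1, P3=3, P4=4)
step 2: fire β:  (P0=3, P1=2, P2=1, P3=3, P4=4) → (P0=3, P1=2, P2=1, P3=3, P4=2)
step 3: fire γ:  (P0=3, P1=2, P2=1, P3=3, P4=2) → (P0=3, P1=2, P2=1, P3=1, P4=0)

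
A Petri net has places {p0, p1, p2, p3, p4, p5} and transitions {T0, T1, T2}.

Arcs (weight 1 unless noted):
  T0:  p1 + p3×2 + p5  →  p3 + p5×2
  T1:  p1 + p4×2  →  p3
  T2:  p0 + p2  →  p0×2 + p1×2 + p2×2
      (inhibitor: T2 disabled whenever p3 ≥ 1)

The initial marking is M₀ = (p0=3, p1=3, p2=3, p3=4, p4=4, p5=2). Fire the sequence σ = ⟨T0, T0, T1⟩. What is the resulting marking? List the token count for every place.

step 1: fire T0:  (p0=3, p1=3, p2=3, p3=4, p4=4, p5=2) → (p0=3, p1=2, p2=3, p3=3, p4=4, p5=3)
step 2: fire T0:  (p0=3, p1=2, p2=3, p3=3, p4=4, p5=3) → (p0=3, p1=1, p2=3, p3=2, p4=4, p5=4)
step 3: fire T1:  (p0=3, p1=1, p2=3, p3=2, p4=4, p5=4) → (p0=3, p1=0, p2=3, p3=3, p4=2, p5=4)

(p0=3, p1=0, p2=3, p3=3, p4=2, p5=4)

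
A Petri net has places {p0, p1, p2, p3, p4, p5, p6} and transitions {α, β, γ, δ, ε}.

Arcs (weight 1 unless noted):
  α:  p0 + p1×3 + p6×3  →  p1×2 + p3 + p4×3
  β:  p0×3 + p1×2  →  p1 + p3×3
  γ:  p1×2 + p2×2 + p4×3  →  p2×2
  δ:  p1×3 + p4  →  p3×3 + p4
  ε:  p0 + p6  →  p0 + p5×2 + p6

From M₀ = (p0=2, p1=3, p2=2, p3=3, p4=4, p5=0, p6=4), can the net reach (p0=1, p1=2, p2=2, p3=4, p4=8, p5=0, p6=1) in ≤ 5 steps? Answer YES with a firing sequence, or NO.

depth 0: 1 marking
depth 1: 5 markings reached so far
depth 2: 10 markings reached so far
depth 3: 15 markings reached so far
depth 4: 20 markings reached so far
depth 5: 25 markings reached so far
target is not among the 25 markings reachable within 5 steps

NO — not reachable within 5 firings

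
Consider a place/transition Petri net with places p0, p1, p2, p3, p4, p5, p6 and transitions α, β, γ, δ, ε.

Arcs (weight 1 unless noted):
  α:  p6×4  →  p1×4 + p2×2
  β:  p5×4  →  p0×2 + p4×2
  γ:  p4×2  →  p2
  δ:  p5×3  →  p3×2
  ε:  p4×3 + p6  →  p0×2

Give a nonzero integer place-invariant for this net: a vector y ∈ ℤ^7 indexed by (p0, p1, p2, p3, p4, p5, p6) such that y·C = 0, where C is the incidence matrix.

y = (p0:12, p1:-8, p2:16, p3:15, p4:8, p5:10, p6:0)

Incidence matrix C (rows=places, cols=transitions):
        α    β    γ    δ    ε
   p0   0    2    0    0    2
   p1   4    0    0    0    0
   p2   2    0    1    0    0
   p3   0    0    0    2    0
   p4   0    2   -2    0   -3
   p5   0   -4    0   -3    0
   p6  -4    0    0    0   -1

Candidate y = [12, -8, 16, 15, 8, 10, 0]; check y·C column-wise:
  col α: 12·0 + -8·4 + 16·2 + 15·0 + 8·0 + 10·0 + 0·-4 = 0
  col β: 12·2 + -8·0 + 16·0 + 15·0 + 8·2 + 10·-4 = 0
  col γ: 12·0 + -8·0 + 16·1 + 15·0 + 8·-2 + 10·0 = 0
  col δ: 12·0 + -8·0 + 16·0 + 15·2 + 8·0 + 10·-3 = 0
  col ε: 12·2 + -8·0 + 16·0 + 15·0 + 8·-3 + 10·0 + 0·-1 = 0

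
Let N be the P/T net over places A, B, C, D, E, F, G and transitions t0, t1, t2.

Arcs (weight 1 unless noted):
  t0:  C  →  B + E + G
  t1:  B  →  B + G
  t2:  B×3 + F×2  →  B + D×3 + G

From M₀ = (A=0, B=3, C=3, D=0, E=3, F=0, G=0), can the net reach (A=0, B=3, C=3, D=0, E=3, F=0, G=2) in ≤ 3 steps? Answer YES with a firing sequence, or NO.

YES — reachable via ⟨t1, t1⟩ (2 firings)

step 1: fire t1:  (A=0, B=3, C=3, D=0, E=3, F=0, G=0) → (A=0, B=3, C=3, D=0, E=3, F=0, G=1)
step 2: fire t1:  (A=0, B=3, C=3, D=0, E=3, F=0, G=1) → (A=0, B=3, C=3, D=0, E=3, F=0, G=2)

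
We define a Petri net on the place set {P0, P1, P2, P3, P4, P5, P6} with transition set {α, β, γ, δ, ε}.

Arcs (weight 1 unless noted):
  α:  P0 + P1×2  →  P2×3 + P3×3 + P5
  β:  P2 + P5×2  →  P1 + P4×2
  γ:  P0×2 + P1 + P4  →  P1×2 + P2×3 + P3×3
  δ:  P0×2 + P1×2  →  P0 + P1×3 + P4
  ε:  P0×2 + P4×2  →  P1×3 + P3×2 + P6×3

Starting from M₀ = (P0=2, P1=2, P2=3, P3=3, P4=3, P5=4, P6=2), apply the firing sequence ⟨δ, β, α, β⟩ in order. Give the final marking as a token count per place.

step 1: fire δ:  (P0=2, P1=2, P2=3, P3=3, P4=3, P5=4, P6=2) → (P0=1, P1=3, P2=3, P3=3, P4=4, P5=4, P6=2)
step 2: fire β:  (P0=1, P1=3, P2=3, P3=3, P4=4, P5=4, P6=2) → (P0=1, P1=4, P2=2, P3=3, P4=6, P5=2, P6=2)
step 3: fire α:  (P0=1, P1=4, P2=2, P3=3, P4=6, P5=2, P6=2) → (P0=0, P1=2, P2=5, P3=6, P4=6, P5=3, P6=2)
step 4: fire β:  (P0=0, P1=2, P2=5, P3=6, P4=6, P5=3, P6=2) → (P0=0, P1=3, P2=4, P3=6, P4=8, P5=1, P6=2)

(P0=0, P1=3, P2=4, P3=6, P4=8, P5=1, P6=2)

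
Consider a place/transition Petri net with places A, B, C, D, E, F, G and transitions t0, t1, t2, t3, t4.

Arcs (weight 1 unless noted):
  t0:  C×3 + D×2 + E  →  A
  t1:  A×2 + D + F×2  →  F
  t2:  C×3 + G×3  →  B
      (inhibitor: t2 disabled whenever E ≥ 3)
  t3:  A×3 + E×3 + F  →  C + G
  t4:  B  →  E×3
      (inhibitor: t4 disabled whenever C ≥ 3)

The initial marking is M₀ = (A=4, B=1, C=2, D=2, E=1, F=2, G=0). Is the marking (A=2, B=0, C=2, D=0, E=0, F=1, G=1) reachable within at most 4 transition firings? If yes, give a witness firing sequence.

NO — not reachable within 4 firings

depth 0: 1 marking
depth 1: 3 markings reached so far
depth 2: 5 markings reached so far
depth 3: 6 markings reached so far
depth 4: 6 markings reached so far
(frontier empty at depth 4; search complete)
target is not among the 6 markings reachable within 4 steps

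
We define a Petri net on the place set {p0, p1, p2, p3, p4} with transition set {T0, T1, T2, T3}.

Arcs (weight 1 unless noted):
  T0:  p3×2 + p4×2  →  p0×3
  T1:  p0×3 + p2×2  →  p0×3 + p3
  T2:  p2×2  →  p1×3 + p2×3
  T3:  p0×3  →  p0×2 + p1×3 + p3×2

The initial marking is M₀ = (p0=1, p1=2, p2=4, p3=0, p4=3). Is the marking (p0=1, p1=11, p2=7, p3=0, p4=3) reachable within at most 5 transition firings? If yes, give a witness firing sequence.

YES — reachable via ⟨T2, T2, T2⟩ (3 firings)

step 1: fire T2:  (p0=1, p1=2, p2=4, p3=0, p4=3) → (p0=1, p1=5, p2=5, p3=0, p4=3)
step 2: fire T2:  (p0=1, p1=5, p2=5, p3=0, p4=3) → (p0=1, p1=8, p2=6, p3=0, p4=3)
step 3: fire T2:  (p0=1, p1=8, p2=6, p3=0, p4=3) → (p0=1, p1=11, p2=7, p3=0, p4=3)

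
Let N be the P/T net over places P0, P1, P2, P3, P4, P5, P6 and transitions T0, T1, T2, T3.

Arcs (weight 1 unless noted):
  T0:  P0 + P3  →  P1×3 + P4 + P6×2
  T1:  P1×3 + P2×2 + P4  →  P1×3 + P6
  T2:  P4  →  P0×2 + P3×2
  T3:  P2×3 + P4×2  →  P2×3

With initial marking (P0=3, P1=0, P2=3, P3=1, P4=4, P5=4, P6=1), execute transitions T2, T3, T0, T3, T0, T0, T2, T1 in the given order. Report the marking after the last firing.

(P0=4, P1=9, P2=1, P3=2, P4=0, P5=4, P6=8)

step 1: fire T2:  (P0=3, P1=0, P2=3, P3=1, P4=4, P5=4, P6=1) → (P0=5, P1=0, P2=3, P3=3, P4=3, P5=4, P6=1)
step 2: fire T3:  (P0=5, P1=0, P2=3, P3=3, P4=3, P5=4, P6=1) → (P0=5, P1=0, P2=3, P3=3, P4=1, P5=4, P6=1)
step 3: fire T0:  (P0=5, P1=0, P2=3, P3=3, P4=1, P5=4, P6=1) → (P0=4, P1=3, P2=3, P3=2, P4=2, P5=4, P6=3)
step 4: fire T3:  (P0=4, P1=3, P2=3, P3=2, P4=2, P5=4, P6=3) → (P0=4, P1=3, P2=3, P3=2, P4=0, P5=4, P6=3)
step 5: fire T0:  (P0=4, P1=3, P2=3, P3=2, P4=0, P5=4, P6=3) → (P0=3, P1=6, P2=3, P3=1, P4=1, P5=4, P6=5)
step 6: fire T0:  (P0=3, P1=6, P2=3, P3=1, P4=1, P5=4, P6=5) → (P0=2, P1=9, P2=3, P3=0, P4=2, P5=4, P6=7)
step 7: fire T2:  (P0=2, P1=9, P2=3, P3=0, P4=2, P5=4, P6=7) → (P0=4, P1=9, P2=3, P3=2, P4=1, P5=4, P6=7)
step 8: fire T1:  (P0=4, P1=9, P2=3, P3=2, P4=1, P5=4, P6=7) → (P0=4, P1=9, P2=1, P3=2, P4=0, P5=4, P6=8)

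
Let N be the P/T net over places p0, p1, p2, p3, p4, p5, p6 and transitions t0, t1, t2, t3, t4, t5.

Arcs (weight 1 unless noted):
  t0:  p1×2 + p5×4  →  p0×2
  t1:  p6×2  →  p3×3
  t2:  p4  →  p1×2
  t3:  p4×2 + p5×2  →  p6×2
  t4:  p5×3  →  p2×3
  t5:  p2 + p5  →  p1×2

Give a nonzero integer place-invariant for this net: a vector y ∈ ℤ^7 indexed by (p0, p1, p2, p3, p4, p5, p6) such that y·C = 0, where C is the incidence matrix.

Incidence matrix C (rows=places, cols=transitions):
       t0   t1   t2   t3   t4   t5
   p0   2    0    0    0    0    0
   p1  -2    0    2    0    0    2
   p2   0    0    0    0    3   -1
   p3   0    3    0    0    0    0
   p4   0    0   -1   -2    0    0
   p5  -4    0    0   -2   -3   -1
   p6   0   -2    0    2    0    0

Candidate y = [3, 1, 1, 2, 2, 1, 3]; check y·C column-wise:
  col t0: 3·2 + 1·-2 + 1·0 + 2·0 + 2·0 + 1·-4 + 3·0 = 0
  col t1: 3·0 + 1·0 + 1·0 + 2·3 + 2·0 + 1·0 + 3·-2 = 0
  col t2: 3·0 + 1·2 + 1·0 + 2·0 + 2·-1 + 1·0 + 3·0 = 0
  col t3: 3·0 + 1·0 + 1·0 + 2·0 + 2·-2 + 1·-2 + 3·2 = 0
  col t4: 3·0 + 1·0 + 1·3 + 2·0 + 2·0 + 1·-3 + 3·0 = 0
  col t5: 3·0 + 1·2 + 1·-1 + 2·0 + 2·0 + 1·-1 + 3·0 = 0

y = (p0:3, p1:1, p2:1, p3:2, p4:2, p5:1, p6:3)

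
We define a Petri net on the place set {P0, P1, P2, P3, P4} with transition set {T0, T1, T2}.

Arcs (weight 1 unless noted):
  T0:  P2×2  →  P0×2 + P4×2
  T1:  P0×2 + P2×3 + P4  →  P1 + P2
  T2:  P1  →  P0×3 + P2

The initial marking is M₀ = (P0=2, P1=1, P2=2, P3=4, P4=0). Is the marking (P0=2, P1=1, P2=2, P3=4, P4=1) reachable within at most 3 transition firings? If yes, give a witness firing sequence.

depth 0: 1 marking
depth 1: 3 markings reached so far
depth 2: 4 markings reached so far
depth 3: 4 markings reached so far
(frontier empty at depth 3; search complete)
target is not among the 4 markings reachable within 3 steps

NO — not reachable within 3 firings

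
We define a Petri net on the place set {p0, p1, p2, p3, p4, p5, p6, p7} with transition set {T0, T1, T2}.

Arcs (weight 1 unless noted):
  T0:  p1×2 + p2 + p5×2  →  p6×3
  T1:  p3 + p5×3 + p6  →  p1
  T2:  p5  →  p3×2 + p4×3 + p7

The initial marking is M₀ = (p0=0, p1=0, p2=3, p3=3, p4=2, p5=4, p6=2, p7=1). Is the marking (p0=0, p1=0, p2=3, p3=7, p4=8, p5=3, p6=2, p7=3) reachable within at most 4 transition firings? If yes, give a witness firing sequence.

depth 0: 1 marking
depth 1: 3 markings reached so far
depth 2: 5 markings reached so far
depth 3: 6 markings reached so far
depth 4: 7 markings reached so far
target is not among the 7 markings reachable within 4 steps

NO — not reachable within 4 firings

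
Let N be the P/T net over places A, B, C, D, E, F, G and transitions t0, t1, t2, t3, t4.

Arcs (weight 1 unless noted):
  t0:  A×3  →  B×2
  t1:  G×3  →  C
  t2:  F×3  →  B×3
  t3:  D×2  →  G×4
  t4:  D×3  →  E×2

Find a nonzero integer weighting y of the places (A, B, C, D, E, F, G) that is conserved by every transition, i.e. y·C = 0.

Incidence matrix C (rows=places, cols=transitions):
       t0   t1   t2   t3   t4
    A  -3    0    0    0    0
    B   2    0    3    0    0
    C   0    1    0    0    0
    D   0    0    0   -2   -3
    E   0    0    0    0    2
    F   0    0   -3    0    0
    G   0   -3    0    4    0

Candidate y = [2, 3, 0, 0, 0, 3, 0]; check y·C column-wise:
  col t0: 2·-3 + 3·2 + 3·0 = 0
  col t1: 2·0 + 3·0 + 0·1 + 3·0 + 0·-3 = 0
  col t2: 2·0 + 3·3 + 3·-3 = 0
  col t3: 2·0 + 3·0 + 0·-2 + 3·0 + 0·4 = 0
  col t4: 2·0 + 3·0 + 0·-3 + 0·2 + 3·0 = 0

y = (A:2, B:3, C:0, D:0, E:0, F:3, G:0)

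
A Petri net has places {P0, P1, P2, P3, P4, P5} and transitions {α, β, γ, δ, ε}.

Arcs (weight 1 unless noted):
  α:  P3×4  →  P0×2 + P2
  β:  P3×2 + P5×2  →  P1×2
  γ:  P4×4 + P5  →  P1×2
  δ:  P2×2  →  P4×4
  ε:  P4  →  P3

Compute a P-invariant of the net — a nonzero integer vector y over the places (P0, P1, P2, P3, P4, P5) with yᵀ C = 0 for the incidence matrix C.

Incidence matrix C (rows=places, cols=transitions):
        α    β    γ    δ    ε
   P0   2    0    0    0    0
   P1   0    2    2    0    0
   P2   1    0    0   -2    0
   P3  -4   -2    0    0    1
   P4   0    0   -4    4   -1
   P5   0   -2   -1    0    0

Candidate y = [1, 3, 2, 1, 1, 2]; check y·C column-wise:
  col α: 1·2 + 3·0 + 2·1 + 1·-4 + 1·0 + 2·0 = 0
  col β: 1·0 + 3·2 + 2·0 + 1·-2 + 1·0 + 2·-2 = 0
  col γ: 1·0 + 3·2 + 2·0 + 1·0 + 1·-4 + 2·-1 = 0
  col δ: 1·0 + 3·0 + 2·-2 + 1·0 + 1·4 + 2·0 = 0
  col ε: 1·0 + 3·0 + 2·0 + 1·1 + 1·-1 + 2·0 = 0

y = (P0:1, P1:3, P2:2, P3:1, P4:1, P5:2)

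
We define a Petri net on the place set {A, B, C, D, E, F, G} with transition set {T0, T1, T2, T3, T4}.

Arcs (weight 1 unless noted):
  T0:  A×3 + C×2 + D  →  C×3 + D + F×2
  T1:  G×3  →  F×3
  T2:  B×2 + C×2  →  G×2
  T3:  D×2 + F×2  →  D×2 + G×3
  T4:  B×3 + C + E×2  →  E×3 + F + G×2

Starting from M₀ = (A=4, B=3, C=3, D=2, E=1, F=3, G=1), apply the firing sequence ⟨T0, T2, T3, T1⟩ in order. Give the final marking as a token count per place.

step 1: fire T0:  (A=4, B=3, C=3, D=2, E=1, F=3, G=1) → (A=1, B=3, C=4, D=2, E=1, F=5, G=1)
step 2: fire T2:  (A=1, B=3, C=4, D=2, E=1, F=5, G=1) → (A=1, B=1, C=2, D=2, E=1, F=5, G=3)
step 3: fire T3:  (A=1, B=1, C=2, D=2, E=1, F=5, G=3) → (A=1, B=1, C=2, D=2, E=1, F=3, G=6)
step 4: fire T1:  (A=1, B=1, C=2, D=2, E=1, F=3, G=6) → (A=1, B=1, C=2, D=2, E=1, F=6, G=3)

(A=1, B=1, C=2, D=2, E=1, F=6, G=3)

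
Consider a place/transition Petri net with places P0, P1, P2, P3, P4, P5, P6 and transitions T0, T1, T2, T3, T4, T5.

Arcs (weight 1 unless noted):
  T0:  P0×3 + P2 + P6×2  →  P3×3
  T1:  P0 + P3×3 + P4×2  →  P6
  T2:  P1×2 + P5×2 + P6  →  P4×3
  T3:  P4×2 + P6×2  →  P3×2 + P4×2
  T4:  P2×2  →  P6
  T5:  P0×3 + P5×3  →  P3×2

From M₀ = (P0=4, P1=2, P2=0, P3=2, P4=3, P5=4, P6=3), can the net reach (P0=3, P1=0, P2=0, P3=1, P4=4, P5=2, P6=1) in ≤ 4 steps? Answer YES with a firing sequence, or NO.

step 1: fire T2:  (P0=4, P1=2, P2=0, P3=2, P4=3, P5=4, P6=3) → (P0=4, P1=0, P2=0, P3=2, P4=6, P5=2, P6=2)
step 2: fire T3:  (P0=4, P1=0, P2=0, P3=2, P4=6, P5=2, P6=2) → (P0=4, P1=0, P2=0, P3=4, P4=6, P5=2, P6=0)
step 3: fire T1:  (P0=4, P1=0, P2=0, P3=4, P4=6, P5=2, P6=0) → (P0=3, P1=0, P2=0, P3=1, P4=4, P5=2, P6=1)

YES — reachable via ⟨T2, T3, T1⟩ (3 firings)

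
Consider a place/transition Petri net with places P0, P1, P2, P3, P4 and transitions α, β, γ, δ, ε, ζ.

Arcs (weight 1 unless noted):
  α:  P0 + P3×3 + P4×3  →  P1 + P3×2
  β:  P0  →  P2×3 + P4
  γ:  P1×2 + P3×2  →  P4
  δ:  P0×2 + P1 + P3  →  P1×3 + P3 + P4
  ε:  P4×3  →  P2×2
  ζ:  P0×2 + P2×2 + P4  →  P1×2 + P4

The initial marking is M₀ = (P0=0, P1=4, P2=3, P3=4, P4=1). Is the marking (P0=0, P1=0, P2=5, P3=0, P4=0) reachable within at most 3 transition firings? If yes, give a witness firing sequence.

step 1: fire γ:  (P0=0, P1=4, P2=3, P3=4, P4=1) → (P0=0, P1=2, P2=3, P3=2, P4=2)
step 2: fire γ:  (P0=0, P1=2, P2=3, P3=2, P4=2) → (P0=0, P1=0, P2=3, P3=0, P4=3)
step 3: fire ε:  (P0=0, P1=0, P2=3, P3=0, P4=3) → (P0=0, P1=0, P2=5, P3=0, P4=0)

YES — reachable via ⟨γ, γ, ε⟩ (3 firings)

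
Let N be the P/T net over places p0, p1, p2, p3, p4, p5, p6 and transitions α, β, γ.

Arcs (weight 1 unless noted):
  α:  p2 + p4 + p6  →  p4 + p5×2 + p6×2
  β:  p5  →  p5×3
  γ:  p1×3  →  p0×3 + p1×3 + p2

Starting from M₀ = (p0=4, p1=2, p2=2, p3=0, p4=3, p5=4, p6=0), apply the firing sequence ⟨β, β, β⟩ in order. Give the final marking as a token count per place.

(p0=4, p1=2, p2=2, p3=0, p4=3, p5=10, p6=0)

step 1: fire β:  (p0=4, p1=2, p2=2, p3=0, p4=3, p5=4, p6=0) → (p0=4, p1=2, p2=2, p3=0, p4=3, p5=6, p6=0)
step 2: fire β:  (p0=4, p1=2, p2=2, p3=0, p4=3, p5=6, p6=0) → (p0=4, p1=2, p2=2, p3=0, p4=3, p5=8, p6=0)
step 3: fire β:  (p0=4, p1=2, p2=2, p3=0, p4=3, p5=8, p6=0) → (p0=4, p1=2, p2=2, p3=0, p4=3, p5=10, p6=0)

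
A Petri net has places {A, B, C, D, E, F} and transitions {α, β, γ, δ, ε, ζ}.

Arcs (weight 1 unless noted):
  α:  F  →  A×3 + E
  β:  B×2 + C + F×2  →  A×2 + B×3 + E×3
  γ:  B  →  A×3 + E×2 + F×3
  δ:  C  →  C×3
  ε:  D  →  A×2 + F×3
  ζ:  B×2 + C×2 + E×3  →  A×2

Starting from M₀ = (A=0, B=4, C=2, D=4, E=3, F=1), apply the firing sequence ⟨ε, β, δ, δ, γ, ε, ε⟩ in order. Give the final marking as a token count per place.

step 1: fire ε:  (A=0, B=4, C=2, D=4, E=3, F=1) → (A=2, B=4, C=2, D=3, E=3, F=4)
step 2: fire β:  (A=2, B=4, C=2, D=3, E=3, F=4) → (A=4, B=5, C=1, D=3, E=6, F=2)
step 3: fire δ:  (A=4, B=5, C=1, D=3, E=6, F=2) → (A=4, B=5, C=3, D=3, E=6, F=2)
step 4: fire δ:  (A=4, B=5, C=3, D=3, E=6, F=2) → (A=4, B=5, C=5, D=3, E=6, F=2)
step 5: fire γ:  (A=4, B=5, C=5, D=3, E=6, F=2) → (A=7, B=4, C=5, D=3, E=8, F=5)
step 6: fire ε:  (A=7, B=4, C=5, D=3, E=8, F=5) → (A=9, B=4, C=5, D=2, E=8, F=8)
step 7: fire ε:  (A=9, B=4, C=5, D=2, E=8, F=8) → (A=11, B=4, C=5, D=1, E=8, F=11)

(A=11, B=4, C=5, D=1, E=8, F=11)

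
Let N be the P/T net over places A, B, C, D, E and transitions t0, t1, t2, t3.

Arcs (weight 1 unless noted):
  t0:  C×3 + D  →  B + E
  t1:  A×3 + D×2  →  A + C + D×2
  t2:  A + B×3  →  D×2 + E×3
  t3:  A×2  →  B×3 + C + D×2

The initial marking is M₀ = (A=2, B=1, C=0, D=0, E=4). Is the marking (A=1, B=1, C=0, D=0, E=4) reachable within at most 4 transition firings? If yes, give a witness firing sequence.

NO — not reachable within 4 firings

depth 0: 1 marking
depth 1: 2 markings reached so far
depth 2: 2 markings reached so far
(frontier empty at depth 2; search complete)
target is not among the 2 markings reachable within 4 steps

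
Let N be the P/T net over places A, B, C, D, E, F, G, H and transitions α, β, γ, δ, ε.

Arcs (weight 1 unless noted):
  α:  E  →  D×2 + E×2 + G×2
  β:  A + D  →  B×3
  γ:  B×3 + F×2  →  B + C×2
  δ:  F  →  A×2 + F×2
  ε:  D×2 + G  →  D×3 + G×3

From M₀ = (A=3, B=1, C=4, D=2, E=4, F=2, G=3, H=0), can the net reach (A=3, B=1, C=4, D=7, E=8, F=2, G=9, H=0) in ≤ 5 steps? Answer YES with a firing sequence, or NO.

depth 0: 1 marking
depth 1: 5 markings reached so far
depth 2: 16 markings reached so far
depth 3: 39 markings reached so far
depth 4: 81 markings reached so far
depth 5: 150 markings reached so far
target is not among the 150 markings reachable within 5 steps

NO — not reachable within 5 firings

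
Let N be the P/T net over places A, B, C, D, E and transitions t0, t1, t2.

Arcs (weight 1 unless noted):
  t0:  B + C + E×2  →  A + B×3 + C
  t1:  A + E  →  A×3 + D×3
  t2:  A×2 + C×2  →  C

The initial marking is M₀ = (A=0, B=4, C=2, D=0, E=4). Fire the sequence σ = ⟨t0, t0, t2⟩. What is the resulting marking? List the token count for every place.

step 1: fire t0:  (A=0, B=4, C=2, D=0, E=4) → (A=1, B=6, C=2, D=0, E=2)
step 2: fire t0:  (A=1, B=6, C=2, D=0, E=2) → (A=2, B=8, C=2, D=0, E=0)
step 3: fire t2:  (A=2, B=8, C=2, D=0, E=0) → (A=0, B=8, C=1, D=0, E=0)

(A=0, B=8, C=1, D=0, E=0)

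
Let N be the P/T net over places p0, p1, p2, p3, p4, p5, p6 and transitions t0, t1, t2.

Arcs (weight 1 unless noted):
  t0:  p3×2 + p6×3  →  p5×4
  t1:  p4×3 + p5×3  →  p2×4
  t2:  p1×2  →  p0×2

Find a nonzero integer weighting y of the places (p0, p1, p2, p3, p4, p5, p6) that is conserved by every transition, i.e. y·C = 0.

Incidence matrix C (rows=places, cols=transitions):
       t0   t1   t2
   p0   0    0    2
   p1   0    0   -2
   p2   0    4    0
   p3  -2    0    0
   p4   0   -3    0
   p5   4   -3    0
   p6  -3    0    0

Candidate y = [1, 1, 0, 0, 0, 0, 0]; check y·C column-wise:
  col t0: 1·0 + 1·0 + 0·-2 + 0·4 + 0·-3 = 0
  col t1: 1·0 + 1·0 + 0·4 + 0·-3 + 0·-3 = 0
  col t2: 1·2 + 1·-2 = 0

y = (p0:1, p1:1, p2:0, p3:0, p4:0, p5:0, p6:0)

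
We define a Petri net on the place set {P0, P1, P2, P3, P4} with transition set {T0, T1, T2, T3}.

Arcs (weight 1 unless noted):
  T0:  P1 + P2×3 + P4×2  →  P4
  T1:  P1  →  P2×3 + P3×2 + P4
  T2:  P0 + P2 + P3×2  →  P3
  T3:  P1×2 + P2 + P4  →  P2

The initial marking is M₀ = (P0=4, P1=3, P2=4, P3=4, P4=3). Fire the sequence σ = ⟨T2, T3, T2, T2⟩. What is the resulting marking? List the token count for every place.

(P0=1, P1=1, P2=1, P3=1, P4=2)

step 1: fire T2:  (P0=4, P1=3, P2=4, P3=4, P4=3) → (P0=3, P1=3, P2=3, P3=3, P4=3)
step 2: fire T3:  (P0=3, P1=3, P2=3, P3=3, P4=3) → (P0=3, P1=1, P2=3, P3=3, P4=2)
step 3: fire T2:  (P0=3, P1=1, P2=3, P3=3, P4=2) → (P0=2, P1=1, P2=2, P3=2, P4=2)
step 4: fire T2:  (P0=2, P1=1, P2=2, P3=2, P4=2) → (P0=1, P1=1, P2=1, P3=1, P4=2)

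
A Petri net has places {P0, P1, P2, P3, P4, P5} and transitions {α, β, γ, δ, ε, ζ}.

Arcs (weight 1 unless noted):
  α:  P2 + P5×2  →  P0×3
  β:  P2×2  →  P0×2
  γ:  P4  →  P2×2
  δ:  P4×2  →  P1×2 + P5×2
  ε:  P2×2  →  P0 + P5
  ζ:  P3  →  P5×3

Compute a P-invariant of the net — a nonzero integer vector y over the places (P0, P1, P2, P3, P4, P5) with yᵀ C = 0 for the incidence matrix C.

Incidence matrix C (rows=places, cols=transitions):
        α    β    γ    δ    ε    ζ
   P0   3    2    0    0    1    0
   P1   0    0    0    2    0    0
   P2  -1   -2    2    0   -2    0
   P3   0    0    0    0    0   -1
   P4   0    0   -1   -2    0    0
   P5  -2    0    0    2    1    3

Candidate y = [1, 1, 1, 3, 2, 1]; check y·C column-wise:
  col α: 1·3 + 1·0 + 1·-1 + 3·0 + 2·0 + 1·-2 = 0
  col β: 1·2 + 1·0 + 1·-2 + 3·0 + 2·0 + 1·0 = 0
  col γ: 1·0 + 1·0 + 1·2 + 3·0 + 2·-1 + 1·0 = 0
  col δ: 1·0 + 1·2 + 1·0 + 3·0 + 2·-2 + 1·2 = 0
  col ε: 1·1 + 1·0 + 1·-2 + 3·0 + 2·0 + 1·1 = 0
  col ζ: 1·0 + 1·0 + 1·0 + 3·-1 + 2·0 + 1·3 = 0

y = (P0:1, P1:1, P2:1, P3:3, P4:2, P5:1)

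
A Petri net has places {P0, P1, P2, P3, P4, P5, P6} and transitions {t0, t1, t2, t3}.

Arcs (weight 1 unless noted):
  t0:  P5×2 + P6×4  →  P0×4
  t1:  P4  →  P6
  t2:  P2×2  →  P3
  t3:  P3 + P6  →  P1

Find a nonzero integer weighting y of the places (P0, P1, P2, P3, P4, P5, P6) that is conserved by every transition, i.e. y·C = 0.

y = (P0:0, P1:2, P2:1, P3:2, P4:0, P5:0, P6:0)

Incidence matrix C (rows=places, cols=transitions):
       t0   t1   t2   t3
   P0   4    0    0    0
   P1   0    0    0    1
   P2   0    0   -2    0
   P3   0    0    1   -1
   P4   0   -1    0    0
   P5  -2    0    0    0
   P6  -4    1    0   -1

Candidate y = [0, 2, 1, 2, 0, 0, 0]; check y·C column-wise:
  col t0: 0·4 + 2·0 + 1·0 + 2·0 + 0·-2 + 0·-4 = 0
  col t1: 2·0 + 1·0 + 2·0 + 0·-1 + 0·1 = 0
  col t2: 2·0 + 1·-2 + 2·1 = 0
  col t3: 2·1 + 1·0 + 2·-1 + 0·-1 = 0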